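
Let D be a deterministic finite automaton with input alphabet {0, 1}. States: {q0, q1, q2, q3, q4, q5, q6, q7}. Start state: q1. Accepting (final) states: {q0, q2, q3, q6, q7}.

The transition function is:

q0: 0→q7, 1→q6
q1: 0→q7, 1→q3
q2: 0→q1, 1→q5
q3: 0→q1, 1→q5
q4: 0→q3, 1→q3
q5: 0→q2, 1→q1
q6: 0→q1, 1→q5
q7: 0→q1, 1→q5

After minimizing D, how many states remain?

Reachable states from the start: {q1,q2,q3,q5,q7}. Unreachable: {q0,q4,q6} — drop them.
Initial partition by acceptance: {q2,q3,q7} | {q1,q5}.
On input 1, block {q1,q5} splits into {q1} and {q5}.
Stable partition: {q2,q3,q7} | {q1} | {q5} — 3 equivalence classes.

3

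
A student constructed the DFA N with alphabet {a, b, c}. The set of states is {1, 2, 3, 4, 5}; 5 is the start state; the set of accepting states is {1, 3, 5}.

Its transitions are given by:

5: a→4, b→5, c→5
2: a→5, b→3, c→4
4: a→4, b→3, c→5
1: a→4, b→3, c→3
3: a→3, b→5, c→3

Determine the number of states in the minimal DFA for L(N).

3

States {1,2} cannot be reached from the start state, so discard them.
Initial partition by acceptance: {3,5} | {4}.
Refine {3,5} on symbol a: members go to different blocks, giving {3} and {5}.
Stable partition: {3} | {4} | {5} — 3 equivalence classes.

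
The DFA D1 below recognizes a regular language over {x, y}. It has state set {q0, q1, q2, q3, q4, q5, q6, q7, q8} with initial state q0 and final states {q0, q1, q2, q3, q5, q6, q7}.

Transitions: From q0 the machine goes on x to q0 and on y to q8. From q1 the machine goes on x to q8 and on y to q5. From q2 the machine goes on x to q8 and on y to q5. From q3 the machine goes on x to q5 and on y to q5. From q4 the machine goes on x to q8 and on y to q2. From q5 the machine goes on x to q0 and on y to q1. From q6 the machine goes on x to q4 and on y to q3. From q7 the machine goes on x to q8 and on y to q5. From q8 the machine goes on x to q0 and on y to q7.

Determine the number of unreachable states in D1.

BFS from q0 reaches {q0, q1, q5, q7, q8}; the 4 state(s) q2, q3, q4, q6 are never visited.

4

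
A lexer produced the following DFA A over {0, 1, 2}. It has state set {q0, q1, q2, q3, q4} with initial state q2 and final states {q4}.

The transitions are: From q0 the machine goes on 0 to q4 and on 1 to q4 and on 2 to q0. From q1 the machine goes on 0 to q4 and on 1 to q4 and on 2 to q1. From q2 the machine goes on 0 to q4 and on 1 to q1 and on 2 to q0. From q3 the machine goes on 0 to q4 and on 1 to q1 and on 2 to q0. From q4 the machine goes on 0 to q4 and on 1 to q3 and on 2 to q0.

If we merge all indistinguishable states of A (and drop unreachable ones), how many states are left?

Every state is reachable, so we keep all 5.
Start with accepting vs non-accepting: {q4} | {q0,q1,q2,q3}.
Refine {q0,q1,q2,q3} on symbol 1: members go to different blocks, giving {q0,q1} and {q2,q3}.
Stable partition: {q4} | {q0,q1} | {q2,q3} — 3 equivalence classes.

3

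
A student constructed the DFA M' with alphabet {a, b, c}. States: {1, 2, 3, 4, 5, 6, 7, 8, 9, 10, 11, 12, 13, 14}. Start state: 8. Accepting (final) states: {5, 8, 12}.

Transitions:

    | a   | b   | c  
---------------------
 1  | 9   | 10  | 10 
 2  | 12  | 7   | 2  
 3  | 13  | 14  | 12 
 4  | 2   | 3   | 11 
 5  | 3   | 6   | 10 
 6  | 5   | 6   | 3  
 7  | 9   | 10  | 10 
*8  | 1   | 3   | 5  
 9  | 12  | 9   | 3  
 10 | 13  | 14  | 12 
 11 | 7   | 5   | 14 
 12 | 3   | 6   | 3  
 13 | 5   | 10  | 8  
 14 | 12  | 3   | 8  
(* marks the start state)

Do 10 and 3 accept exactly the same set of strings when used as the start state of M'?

Yes

States {2,4,7,11} cannot be reached from the start state, so discard them.
Initial partition by acceptance: {5,8,12} | {1,3,6,9,10,13,14}.
On input c, block {5,8,12} splits into {5,12} and {8}.
Refine {1,3,6,9,10,13,14} on symbol a: members go to different blocks, giving {6,9,13,14} and {1,3,10}.
Refine {6,9,13,14} on symbol b: members go to different blocks, giving {6,9} and {13,14}.
On input a, block {1,3,10} splits into {3,10} and {1}.
No further refinement is possible. Final partition (6 blocks): {5,12} | {6,9} | {8} | {3,10} | {13,14} | {1}.
10 and 3 lie in the same block of the stable partition, so they are equivalent — no string distinguishes them.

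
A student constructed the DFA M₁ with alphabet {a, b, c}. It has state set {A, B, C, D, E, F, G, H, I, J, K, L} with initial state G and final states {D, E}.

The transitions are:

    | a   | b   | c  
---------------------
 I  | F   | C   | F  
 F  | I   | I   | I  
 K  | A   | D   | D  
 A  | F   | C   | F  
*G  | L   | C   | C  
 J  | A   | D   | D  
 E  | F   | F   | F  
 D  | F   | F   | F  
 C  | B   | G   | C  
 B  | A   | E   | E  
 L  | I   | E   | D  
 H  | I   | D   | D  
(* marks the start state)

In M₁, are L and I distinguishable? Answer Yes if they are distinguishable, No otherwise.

First remove the unreachable states {H,J,K}; 9 states remain.
Start with accepting vs non-accepting: {D,E} | {A,B,C,F,G,I,L}.
Split {A,B,C,F,G,I,L} by δ(·,b) → {A,C,F,G,I} and {B,L}.
Refine {A,C,F,G,I} on symbol a: members go to different blocks, giving {A,F,I} and {C,G}.
Split {A,F,I} by δ(·,b) → {A,I} and {F}.
Stable partition: {D,E} | {A,I} | {B,L} | {C,G} | {F} — 5 equivalence classes.
L and I end up in different blocks, so they are distinguishable. For instance, the string 'b' is accepted from only L.

Yes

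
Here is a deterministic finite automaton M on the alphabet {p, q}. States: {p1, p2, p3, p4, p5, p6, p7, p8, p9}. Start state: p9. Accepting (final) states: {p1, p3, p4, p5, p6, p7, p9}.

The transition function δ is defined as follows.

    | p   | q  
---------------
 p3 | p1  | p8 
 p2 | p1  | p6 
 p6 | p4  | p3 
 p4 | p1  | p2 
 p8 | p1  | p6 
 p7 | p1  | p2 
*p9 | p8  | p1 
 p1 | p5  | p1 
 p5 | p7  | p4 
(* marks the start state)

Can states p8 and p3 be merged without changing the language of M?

Initial partition by acceptance: {p1,p3,p4,p5,p6,p7,p9} | {p2,p8}.
Refine {p1,p3,p4,p5,p6,p7,p9} on symbol p: members go to different blocks, giving {p1,p3,p4,p5,p6,p7} and {p9}.
Split {p1,p3,p4,p5,p6,p7} by δ(·,q) → {p1,p5,p6} and {p3,p4,p7}.
Refine {p1,p5,p6} on symbol p: members go to different blocks, giving {p5,p6} and {p1}.
Stable partition: {p5,p6} | {p2,p8} | {p9} | {p3,p4,p7} | {p1} — 5 equivalence classes.
p8 and p3 end up in different blocks, so they are distinguishable. For instance, the string 'ε' is accepted from only p3.

No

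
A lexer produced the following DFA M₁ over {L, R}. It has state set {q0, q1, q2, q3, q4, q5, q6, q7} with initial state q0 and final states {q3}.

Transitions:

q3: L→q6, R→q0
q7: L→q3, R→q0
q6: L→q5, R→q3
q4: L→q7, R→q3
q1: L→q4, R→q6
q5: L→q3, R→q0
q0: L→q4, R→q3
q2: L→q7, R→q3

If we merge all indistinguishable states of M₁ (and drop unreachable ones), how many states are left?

Reachable states from the start: {q0,q3,q4,q5,q6,q7}. Unreachable: {q1,q2} — drop them.
Start with accepting vs non-accepting: {q3} | {q0,q4,q5,q6,q7}.
Split {q0,q4,q5,q6,q7} by δ(·,L) → {q0,q4,q6} and {q5,q7}.
Split {q0,q4,q6} by δ(·,L) → {q4,q6} and {q0}.
Stable partition: {q3} | {q4,q6} | {q5,q7} | {q0} — 4 equivalence classes.

4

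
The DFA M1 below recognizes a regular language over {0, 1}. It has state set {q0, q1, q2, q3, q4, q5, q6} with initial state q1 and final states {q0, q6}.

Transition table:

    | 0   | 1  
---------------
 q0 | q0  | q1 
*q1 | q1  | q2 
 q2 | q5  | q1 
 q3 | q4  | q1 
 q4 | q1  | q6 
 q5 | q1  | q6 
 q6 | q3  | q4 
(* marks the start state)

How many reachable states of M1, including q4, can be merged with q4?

States {q0} cannot be reached from the start state, so discard them.
Initial partition by acceptance: {q6} | {q1,q2,q3,q4,q5}.
Refine {q1,q2,q3,q4,q5} on symbol 1: members go to different blocks, giving {q1,q2,q3} and {q4,q5}.
Refine {q1,q2,q3} on symbol 0: members go to different blocks, giving {q2,q3} and {q1}.
No further refinement is possible. Final partition (4 blocks): {q6} | {q2,q3} | {q4,q5} | {q1}.
The equivalence class containing q4 is {q4,q5}, of size 2.

2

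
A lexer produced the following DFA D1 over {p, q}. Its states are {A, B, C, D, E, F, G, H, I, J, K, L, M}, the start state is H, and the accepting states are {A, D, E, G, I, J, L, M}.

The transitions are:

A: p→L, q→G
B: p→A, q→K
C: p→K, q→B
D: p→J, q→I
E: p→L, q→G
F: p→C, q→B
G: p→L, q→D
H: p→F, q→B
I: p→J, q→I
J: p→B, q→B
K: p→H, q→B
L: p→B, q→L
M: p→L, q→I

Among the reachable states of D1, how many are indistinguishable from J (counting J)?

1

States {E,M} cannot be reached from the start state, so discard them.
Initial partition by acceptance: {A,D,G,I,J,L} | {B,C,F,H,K}.
Split {A,D,G,I,J,L} by δ(·,p) → {A,D,G,I} and {J,L}.
On input p, block {B,C,F,H,K} splits into {C,F,H,K} and {B}.
Refine {J,L} on symbol q: members go to different blocks, giving {J} and {L}.
Refine {A,D,G,I} on symbol p: members go to different blocks, giving {A,G} and {D,I}.
Refine {A,G} on symbol q: members go to different blocks, giving {A} and {G}.
Stable partition: {A} | {C,F,H,K} | {J} | {B} | {L} | {D,I} | {G} — 7 equivalence classes.
The equivalence class containing J is {J}, of size 1.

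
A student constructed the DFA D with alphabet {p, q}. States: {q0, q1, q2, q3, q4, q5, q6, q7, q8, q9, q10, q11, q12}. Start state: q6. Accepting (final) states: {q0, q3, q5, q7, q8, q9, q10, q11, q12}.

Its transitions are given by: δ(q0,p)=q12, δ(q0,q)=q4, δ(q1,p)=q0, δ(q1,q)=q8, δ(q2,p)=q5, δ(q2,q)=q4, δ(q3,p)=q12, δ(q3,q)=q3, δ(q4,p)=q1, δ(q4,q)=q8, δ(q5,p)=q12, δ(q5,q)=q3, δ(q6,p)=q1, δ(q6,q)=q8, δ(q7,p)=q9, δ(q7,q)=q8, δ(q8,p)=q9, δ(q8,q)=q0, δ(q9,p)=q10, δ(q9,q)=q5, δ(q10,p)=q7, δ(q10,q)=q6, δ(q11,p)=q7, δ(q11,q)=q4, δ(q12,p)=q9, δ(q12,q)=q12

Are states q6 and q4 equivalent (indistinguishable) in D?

States {q2,q11} cannot be reached from the start state, so discard them.
P0 = {q0,q3,q5,q7,q8,q9,q10,q12} | {q1,q4,q6}.
On input q, block {q0,q3,q5,q7,q8,q9,q10,q12} splits into {q3,q5,q7,q8,q9,q12} and {q0,q10}.
Split {q3,q5,q7,q8,q9,q12} by δ(·,p) → {q3,q5,q7,q8,q12} and {q9}.
Split {q3,q5,q7,q8,q12} by δ(·,p) → {q7,q8,q12} and {q3,q5}.
Refine {q7,q8,q12} on symbol q: members go to different blocks, giving {q7,q12} and {q8}.
Refine {q7,q12} on symbol q: members go to different blocks, giving {q7} and {q12}.
Split {q1,q4,q6} by δ(·,p) → {q4,q6} and {q1}.
Split {q0,q10} by δ(·,p) → {q0} and {q10}.
The partition is now stable with 9 blocks: {q7} | {q4,q6} | {q0} | {q9} | {q3,q5} | {q8} | {q12} | {q1} | {q10}.
q6 and q4 lie in the same block of the stable partition, so they are equivalent — no string distinguishes them.

Yes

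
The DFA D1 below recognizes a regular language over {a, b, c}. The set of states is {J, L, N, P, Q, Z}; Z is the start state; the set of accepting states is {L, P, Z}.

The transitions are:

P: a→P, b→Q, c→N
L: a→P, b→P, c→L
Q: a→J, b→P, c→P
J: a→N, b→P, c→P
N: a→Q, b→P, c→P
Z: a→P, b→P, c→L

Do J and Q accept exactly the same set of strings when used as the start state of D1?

Yes

Every state is reachable, so we keep all 6.
P0 = {L,P,Z} | {J,N,Q}.
Refine {L,P,Z} on symbol b: members go to different blocks, giving {L,Z} and {P}.
Stable partition: {L,Z} | {J,N,Q} | {P} — 3 equivalence classes.
J and Q lie in the same block of the stable partition, so they are equivalent — no string distinguishes them.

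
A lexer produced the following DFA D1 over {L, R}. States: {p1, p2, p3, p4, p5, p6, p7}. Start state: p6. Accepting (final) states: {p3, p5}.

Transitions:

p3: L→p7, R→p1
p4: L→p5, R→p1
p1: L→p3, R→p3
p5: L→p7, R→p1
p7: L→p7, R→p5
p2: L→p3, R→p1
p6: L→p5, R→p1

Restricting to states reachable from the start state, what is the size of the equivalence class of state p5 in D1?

2

First remove the unreachable states {p2,p4}; 5 states remain.
Start with accepting vs non-accepting: {p3,p5} | {p1,p6,p7}.
On input L, block {p1,p6,p7} splits into {p1,p6} and {p7}.
Refine {p1,p6} on symbol R: members go to different blocks, giving {p1} and {p6}.
The partition is now stable with 4 blocks: {p3,p5} | {p1} | {p7} | {p6}.
State p5 belongs to the block {p3,p5}, which has 2 states.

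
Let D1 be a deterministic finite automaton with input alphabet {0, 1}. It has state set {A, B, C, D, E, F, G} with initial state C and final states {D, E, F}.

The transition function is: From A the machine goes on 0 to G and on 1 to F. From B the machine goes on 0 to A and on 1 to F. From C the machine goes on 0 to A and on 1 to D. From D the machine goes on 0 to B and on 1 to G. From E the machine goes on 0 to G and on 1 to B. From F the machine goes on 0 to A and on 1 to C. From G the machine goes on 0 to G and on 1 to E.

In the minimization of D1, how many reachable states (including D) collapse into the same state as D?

3

All states are reachable from the start state.
P0 = {D,E,F} | {A,B,C,G}.
Stable partition: {D,E,F} | {A,B,C,G} — 2 equivalence classes.
State D belongs to the block {D,E,F}, which has 3 states.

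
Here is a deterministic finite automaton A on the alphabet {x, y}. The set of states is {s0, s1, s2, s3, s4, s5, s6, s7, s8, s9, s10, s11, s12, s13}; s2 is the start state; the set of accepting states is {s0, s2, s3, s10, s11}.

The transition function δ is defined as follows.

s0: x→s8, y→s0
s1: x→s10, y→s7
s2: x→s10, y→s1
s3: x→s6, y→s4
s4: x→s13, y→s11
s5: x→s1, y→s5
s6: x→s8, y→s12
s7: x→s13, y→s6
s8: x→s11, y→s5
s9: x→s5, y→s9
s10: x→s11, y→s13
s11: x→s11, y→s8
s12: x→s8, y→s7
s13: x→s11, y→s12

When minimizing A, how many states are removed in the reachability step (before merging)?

No path from s2 leads to s0, s3, s4, s9; the other 10 states are all reachable.

4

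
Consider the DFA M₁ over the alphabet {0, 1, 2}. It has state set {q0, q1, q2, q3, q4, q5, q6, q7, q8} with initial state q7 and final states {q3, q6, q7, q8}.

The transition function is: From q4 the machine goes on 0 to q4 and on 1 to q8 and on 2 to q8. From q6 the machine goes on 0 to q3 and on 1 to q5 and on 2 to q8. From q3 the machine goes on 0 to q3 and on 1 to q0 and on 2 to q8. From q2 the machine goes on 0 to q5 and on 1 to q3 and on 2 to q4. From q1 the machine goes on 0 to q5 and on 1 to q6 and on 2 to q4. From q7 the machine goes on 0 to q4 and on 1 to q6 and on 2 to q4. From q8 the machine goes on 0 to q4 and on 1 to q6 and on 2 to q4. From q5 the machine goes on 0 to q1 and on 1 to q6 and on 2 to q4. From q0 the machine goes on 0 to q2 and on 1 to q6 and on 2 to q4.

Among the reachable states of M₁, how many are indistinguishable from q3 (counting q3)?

2

Initial partition by acceptance: {q3,q6,q7,q8} | {q0,q1,q2,q4,q5}.
Refine {q3,q6,q7,q8} on symbol 0: members go to different blocks, giving {q3,q6} and {q7,q8}.
Split {q0,q1,q2,q4,q5} by δ(·,1) → {q0,q1,q2,q5} and {q4}.
Stable partition: {q3,q6} | {q0,q1,q2,q5} | {q7,q8} | {q4} — 4 equivalence classes.
The equivalence class containing q3 is {q3,q6}, of size 2.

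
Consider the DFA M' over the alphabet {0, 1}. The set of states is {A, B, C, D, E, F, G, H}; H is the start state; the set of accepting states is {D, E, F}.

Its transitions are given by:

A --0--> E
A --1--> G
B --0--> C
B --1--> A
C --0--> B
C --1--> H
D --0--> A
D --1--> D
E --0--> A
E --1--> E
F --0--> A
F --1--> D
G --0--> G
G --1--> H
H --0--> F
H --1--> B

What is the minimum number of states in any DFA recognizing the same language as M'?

3

Start with accepting vs non-accepting: {D,E,F} | {A,B,C,G,H}.
Split {A,B,C,G,H} by δ(·,0) → {B,C,G} and {A,H}.
No further refinement is possible. Final partition (3 blocks): {D,E,F} | {B,C,G} | {A,H}.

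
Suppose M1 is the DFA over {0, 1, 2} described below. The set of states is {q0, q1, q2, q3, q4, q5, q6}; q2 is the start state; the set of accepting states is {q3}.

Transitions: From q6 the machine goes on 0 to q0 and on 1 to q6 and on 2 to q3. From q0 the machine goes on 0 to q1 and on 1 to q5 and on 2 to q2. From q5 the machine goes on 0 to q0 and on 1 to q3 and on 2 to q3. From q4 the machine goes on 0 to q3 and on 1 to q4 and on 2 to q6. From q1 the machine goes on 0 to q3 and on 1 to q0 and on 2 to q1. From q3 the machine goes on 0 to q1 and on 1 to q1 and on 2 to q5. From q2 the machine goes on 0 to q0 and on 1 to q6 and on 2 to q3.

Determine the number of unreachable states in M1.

No path from q2 leads to q4; the other 6 states are all reachable.

1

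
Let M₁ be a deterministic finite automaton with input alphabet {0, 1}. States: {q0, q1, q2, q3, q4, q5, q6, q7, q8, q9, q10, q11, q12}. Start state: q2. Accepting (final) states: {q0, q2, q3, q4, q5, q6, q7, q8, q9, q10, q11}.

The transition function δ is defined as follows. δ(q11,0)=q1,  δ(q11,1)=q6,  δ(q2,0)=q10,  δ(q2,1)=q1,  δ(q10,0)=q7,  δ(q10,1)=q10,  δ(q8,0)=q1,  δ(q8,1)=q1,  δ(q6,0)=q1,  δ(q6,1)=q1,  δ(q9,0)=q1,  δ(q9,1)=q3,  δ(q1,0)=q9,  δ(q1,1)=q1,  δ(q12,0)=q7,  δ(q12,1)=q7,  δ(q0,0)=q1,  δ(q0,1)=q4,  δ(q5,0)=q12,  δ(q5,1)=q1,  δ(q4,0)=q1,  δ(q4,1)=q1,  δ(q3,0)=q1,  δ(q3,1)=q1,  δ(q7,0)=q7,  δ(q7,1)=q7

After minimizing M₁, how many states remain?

5

States {q0,q4,q5,q6,q8,q11,q12} cannot be reached from the start state, so discard them.
Start with accepting vs non-accepting: {q2,q3,q7,q9,q10} | {q1}.
Refine {q2,q3,q7,q9,q10} on symbol 0: members go to different blocks, giving {q2,q7,q10} and {q3,q9}.
Split {q2,q7,q10} by δ(·,1) → {q7,q10} and {q2}.
Refine {q3,q9} on symbol 1: members go to different blocks, giving {q3} and {q9}.
The partition is now stable with 5 blocks: {q7,q10} | {q1} | {q3} | {q2} | {q9}.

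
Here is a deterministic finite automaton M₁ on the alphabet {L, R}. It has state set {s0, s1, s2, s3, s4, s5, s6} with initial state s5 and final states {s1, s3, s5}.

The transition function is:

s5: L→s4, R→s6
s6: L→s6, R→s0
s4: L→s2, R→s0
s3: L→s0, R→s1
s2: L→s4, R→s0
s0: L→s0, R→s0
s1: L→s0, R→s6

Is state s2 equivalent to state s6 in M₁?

Yes

First remove the unreachable states {s1,s3}; 5 states remain.
Initial partition by acceptance: {s5} | {s0,s2,s4,s6}.
The partition is now stable with 2 blocks: {s5} | {s0,s2,s4,s6}.
s2 and s6 lie in the same block of the stable partition, so they are equivalent — no string distinguishes them.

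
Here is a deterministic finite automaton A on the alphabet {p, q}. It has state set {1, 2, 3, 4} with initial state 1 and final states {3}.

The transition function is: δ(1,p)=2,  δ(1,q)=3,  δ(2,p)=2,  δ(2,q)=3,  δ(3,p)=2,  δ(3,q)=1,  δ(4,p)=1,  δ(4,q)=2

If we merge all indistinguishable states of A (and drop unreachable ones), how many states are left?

2

First remove the unreachable states {4}; 3 states remain.
Initial partition by acceptance: {3} | {1,2}.
Stable partition: {3} | {1,2} — 2 equivalence classes.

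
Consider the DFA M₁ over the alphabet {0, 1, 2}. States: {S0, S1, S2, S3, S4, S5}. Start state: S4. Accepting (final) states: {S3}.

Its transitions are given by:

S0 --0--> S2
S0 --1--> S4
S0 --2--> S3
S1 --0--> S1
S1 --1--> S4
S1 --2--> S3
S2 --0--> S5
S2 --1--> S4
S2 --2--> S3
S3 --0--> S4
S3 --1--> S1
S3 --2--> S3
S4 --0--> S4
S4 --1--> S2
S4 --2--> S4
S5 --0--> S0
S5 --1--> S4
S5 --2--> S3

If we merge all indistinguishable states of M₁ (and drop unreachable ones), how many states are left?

3

All states are reachable from the start state.
Initial partition by acceptance: {S3} | {S0,S1,S2,S4,S5}.
On input 2, block {S0,S1,S2,S4,S5} splits into {S0,S1,S2,S5} and {S4}.
No further refinement is possible. Final partition (3 blocks): {S3} | {S0,S1,S2,S5} | {S4}.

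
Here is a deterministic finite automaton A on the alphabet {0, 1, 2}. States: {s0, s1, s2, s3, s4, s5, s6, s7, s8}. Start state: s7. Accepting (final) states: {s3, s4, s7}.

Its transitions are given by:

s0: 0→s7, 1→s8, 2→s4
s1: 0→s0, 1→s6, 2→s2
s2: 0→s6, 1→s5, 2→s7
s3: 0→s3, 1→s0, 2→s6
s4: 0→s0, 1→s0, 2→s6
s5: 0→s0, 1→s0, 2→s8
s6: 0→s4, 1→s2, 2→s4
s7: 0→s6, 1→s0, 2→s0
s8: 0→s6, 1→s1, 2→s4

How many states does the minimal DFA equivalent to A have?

First remove the unreachable states {s3}; 8 states remain.
P0 = {s4,s7} | {s0,s1,s2,s5,s6,s8}.
Refine {s0,s1,s2,s5,s6,s8} on symbol 0: members go to different blocks, giving {s1,s2,s5,s8} and {s0,s6}.
On input 1, block {s1,s2,s5,s8} splits into {s1,s5} and {s2,s8}.
No further refinement is possible. Final partition (4 blocks): {s4,s7} | {s1,s5} | {s0,s6} | {s2,s8}.

4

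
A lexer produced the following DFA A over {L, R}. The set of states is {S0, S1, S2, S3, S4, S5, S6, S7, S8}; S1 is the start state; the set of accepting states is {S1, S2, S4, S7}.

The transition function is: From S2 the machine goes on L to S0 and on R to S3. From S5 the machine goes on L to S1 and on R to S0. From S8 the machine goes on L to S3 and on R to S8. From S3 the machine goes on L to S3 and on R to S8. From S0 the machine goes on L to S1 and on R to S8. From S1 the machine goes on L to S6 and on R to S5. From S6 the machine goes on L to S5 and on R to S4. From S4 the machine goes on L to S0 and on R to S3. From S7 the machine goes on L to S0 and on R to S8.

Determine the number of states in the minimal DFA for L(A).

First remove the unreachable states {S2,S7}; 7 states remain.
Start with accepting vs non-accepting: {S1,S4} | {S0,S3,S5,S6,S8}.
Refine {S0,S3,S5,S6,S8} on symbol L: members go to different blocks, giving {S3,S6,S8} and {S0,S5}.
Refine {S1,S4} on symbol L: members go to different blocks, giving {S1} and {S4}.
Split {S3,S6,S8} by δ(·,L) → {S3,S8} and {S6}.
Refine {S0,S5} on symbol R: members go to different blocks, giving {S0} and {S5}.
No further refinement is possible. Final partition (6 blocks): {S1} | {S3,S8} | {S0} | {S4} | {S6} | {S5}.

6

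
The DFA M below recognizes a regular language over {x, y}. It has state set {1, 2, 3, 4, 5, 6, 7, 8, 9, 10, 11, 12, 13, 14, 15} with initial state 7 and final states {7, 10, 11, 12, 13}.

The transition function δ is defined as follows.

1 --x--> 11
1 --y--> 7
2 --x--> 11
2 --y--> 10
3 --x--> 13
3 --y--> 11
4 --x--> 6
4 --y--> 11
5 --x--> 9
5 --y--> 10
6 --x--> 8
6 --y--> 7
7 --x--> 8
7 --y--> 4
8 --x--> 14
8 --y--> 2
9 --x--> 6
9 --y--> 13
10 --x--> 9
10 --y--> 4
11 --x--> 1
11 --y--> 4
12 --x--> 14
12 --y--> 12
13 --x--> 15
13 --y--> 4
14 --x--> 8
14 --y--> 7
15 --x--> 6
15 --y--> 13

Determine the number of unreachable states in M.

3

BFS from 7 reaches {1, 2, 4, 6, 7, 8, 9, 10, 11, 13, 14, 15}; the 3 state(s) 3, 5, 12 are never visited.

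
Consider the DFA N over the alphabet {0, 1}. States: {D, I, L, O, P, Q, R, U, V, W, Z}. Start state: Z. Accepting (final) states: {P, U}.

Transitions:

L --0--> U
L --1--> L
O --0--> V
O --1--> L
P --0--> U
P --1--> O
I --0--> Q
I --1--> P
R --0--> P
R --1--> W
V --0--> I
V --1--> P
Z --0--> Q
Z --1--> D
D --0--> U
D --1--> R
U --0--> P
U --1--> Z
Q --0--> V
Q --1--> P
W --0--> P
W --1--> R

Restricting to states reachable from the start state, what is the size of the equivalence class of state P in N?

Every state is reachable, so we keep all 11.
P0 = {P,U} | {D,I,L,O,Q,R,V,W,Z}.
Split {D,I,L,O,Q,R,V,W,Z} by δ(·,0) → {I,O,Q,V,Z} and {D,L,R,W}.
On input 1, block {I,O,Q,V,Z} splits into {I,Q,V} and {O,Z}.
Stable partition: {P,U} | {I,Q,V} | {D,L,R,W} | {O,Z} — 4 equivalence classes.
The equivalence class containing P is {P,U}, of size 2.

2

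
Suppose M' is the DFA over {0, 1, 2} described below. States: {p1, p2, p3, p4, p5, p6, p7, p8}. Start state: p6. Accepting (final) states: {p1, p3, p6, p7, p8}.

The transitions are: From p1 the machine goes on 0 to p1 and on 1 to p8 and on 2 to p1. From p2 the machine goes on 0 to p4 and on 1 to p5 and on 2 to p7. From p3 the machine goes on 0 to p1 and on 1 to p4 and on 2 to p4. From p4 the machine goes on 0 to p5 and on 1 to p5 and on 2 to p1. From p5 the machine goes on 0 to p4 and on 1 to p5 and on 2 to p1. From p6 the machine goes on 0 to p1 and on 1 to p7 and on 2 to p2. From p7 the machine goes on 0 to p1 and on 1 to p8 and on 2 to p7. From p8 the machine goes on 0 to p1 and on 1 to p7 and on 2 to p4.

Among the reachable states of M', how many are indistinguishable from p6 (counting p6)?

First remove the unreachable states {p3}; 7 states remain.
Start with accepting vs non-accepting: {p1,p6,p7,p8} | {p2,p4,p5}.
Refine {p1,p6,p7,p8} on symbol 2: members go to different blocks, giving {p1,p7} and {p6,p8}.
The partition is now stable with 3 blocks: {p1,p7} | {p2,p4,p5} | {p6,p8}.
State p6 belongs to the block {p6,p8}, which has 2 states.

2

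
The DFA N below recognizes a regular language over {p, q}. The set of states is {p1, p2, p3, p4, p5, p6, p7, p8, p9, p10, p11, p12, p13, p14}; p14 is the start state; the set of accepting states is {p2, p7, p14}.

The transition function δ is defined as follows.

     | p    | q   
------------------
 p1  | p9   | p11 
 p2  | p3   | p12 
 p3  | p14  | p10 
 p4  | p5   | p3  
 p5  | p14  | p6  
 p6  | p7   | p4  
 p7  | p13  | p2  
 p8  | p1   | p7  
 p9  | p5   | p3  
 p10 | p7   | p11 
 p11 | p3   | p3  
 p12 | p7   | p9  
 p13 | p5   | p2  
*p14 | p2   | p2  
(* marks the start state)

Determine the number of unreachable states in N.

BFS from p14 reaches {p2, p3, p4, p5, p6, p7, p9, p10, p11, p12, p13, p14}; the 2 state(s) p1, p8 are never visited.

2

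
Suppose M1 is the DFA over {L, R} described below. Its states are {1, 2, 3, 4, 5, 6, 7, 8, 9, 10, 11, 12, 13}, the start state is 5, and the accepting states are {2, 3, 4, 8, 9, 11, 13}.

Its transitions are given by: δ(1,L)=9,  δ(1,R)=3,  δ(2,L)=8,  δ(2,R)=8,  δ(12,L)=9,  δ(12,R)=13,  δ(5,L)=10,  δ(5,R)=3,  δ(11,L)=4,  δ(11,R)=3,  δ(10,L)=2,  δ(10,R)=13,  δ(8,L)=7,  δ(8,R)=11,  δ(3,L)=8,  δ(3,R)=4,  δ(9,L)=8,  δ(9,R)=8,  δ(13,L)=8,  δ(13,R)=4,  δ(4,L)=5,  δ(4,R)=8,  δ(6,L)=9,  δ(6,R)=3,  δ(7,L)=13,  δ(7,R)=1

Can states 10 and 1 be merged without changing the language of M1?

States {6,12} cannot be reached from the start state, so discard them.
Initial partition by acceptance: {2,3,4,8,9,11,13} | {1,5,7,10}.
On input L, block {2,3,4,8,9,11,13} splits into {2,3,9,11,13} and {4,8}.
Split {2,3,9,11,13} by δ(·,R) → {2,3,9,13} and {11}.
Split {1,5,7,10} by δ(·,L) → {1,7,10} and {5}.
Refine {1,7,10} on symbol R: members go to different blocks, giving {1,10} and {7}.
Split {4,8} by δ(·,L) → {4} and {8}.
Refine {2,3,9,13} on symbol R: members go to different blocks, giving {2,9} and {3,13}.
The partition is now stable with 8 blocks: {2,9} | {1,10} | {4} | {11} | {5} | {7} | {8} | {3,13}.
10 and 1 lie in the same block of the stable partition, so they are equivalent — no string distinguishes them.

Yes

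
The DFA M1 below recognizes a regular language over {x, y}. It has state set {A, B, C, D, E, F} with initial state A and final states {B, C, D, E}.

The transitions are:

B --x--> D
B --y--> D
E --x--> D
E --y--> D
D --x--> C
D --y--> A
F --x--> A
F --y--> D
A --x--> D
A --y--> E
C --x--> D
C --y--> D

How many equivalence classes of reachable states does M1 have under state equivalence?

States {B,F} cannot be reached from the start state, so discard them.
P0 = {C,D,E} | {A}.
On input y, block {C,D,E} splits into {C,E} and {D}.
Stable partition: {C,E} | {A} | {D} — 3 equivalence classes.

3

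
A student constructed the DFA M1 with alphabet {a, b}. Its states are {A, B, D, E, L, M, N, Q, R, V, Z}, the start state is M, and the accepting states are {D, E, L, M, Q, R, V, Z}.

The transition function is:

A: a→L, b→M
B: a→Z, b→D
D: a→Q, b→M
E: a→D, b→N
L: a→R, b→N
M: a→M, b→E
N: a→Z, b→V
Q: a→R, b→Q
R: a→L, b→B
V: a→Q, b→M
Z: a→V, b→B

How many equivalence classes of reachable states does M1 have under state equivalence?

Reachable states from the start: {B,D,E,L,M,N,Q,R,V,Z}. Unreachable: {A} — drop them.
P0 = {D,E,L,M,Q,R,V,Z} | {B,N}.
On input b, block {D,E,L,M,Q,R,V,Z} splits into {D,M,Q,V} and {E,L,R,Z}.
Split {D,M,Q,V} by δ(·,a) → {D,M,V} and {Q}.
On input a, block {D,M,V} splits into {D,V} and {M}.
Refine {E,L,R,Z} on symbol a: members go to different blocks, giving {L,R} and {E,Z}.
No further refinement is possible. Final partition (6 blocks): {D,V} | {B,N} | {L,R} | {Q} | {M} | {E,Z}.

6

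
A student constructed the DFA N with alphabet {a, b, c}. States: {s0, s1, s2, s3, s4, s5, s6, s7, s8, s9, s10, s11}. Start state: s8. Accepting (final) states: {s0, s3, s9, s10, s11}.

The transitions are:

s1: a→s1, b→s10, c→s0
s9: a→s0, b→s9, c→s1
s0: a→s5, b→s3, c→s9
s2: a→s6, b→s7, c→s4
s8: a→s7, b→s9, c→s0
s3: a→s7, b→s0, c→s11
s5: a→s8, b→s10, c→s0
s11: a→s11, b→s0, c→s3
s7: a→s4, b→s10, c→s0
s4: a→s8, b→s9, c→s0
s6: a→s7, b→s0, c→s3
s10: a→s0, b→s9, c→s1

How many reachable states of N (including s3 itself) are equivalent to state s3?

Reachable states from the start: {s0,s1,s3,s4,s5,s7,s8,s9,s10,s11}. Unreachable: {s2,s6} — drop them.
Initial partition by acceptance: {s0,s3,s9,s10,s11} | {s1,s4,s5,s7,s8}.
Split {s0,s3,s9,s10,s11} by δ(·,a) → {s9,s10,s11} and {s0,s3}.
Split {s9,s10,s11} by δ(·,a) → {s9,s10} and {s11}.
Refine {s0,s3} on symbol c: members go to different blocks, giving {s0} and {s3}.
Stable partition: {s9,s10} | {s1,s4,s5,s7,s8} | {s0} | {s11} | {s3} — 5 equivalence classes.
The equivalence class containing s3 is {s3}, of size 1.

1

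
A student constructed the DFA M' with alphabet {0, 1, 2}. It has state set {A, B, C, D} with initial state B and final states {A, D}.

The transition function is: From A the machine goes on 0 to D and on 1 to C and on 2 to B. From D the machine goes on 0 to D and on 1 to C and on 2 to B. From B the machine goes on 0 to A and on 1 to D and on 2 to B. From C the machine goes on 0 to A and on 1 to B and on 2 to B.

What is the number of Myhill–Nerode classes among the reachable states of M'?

Initial partition by acceptance: {A,D} | {B,C}.
Refine {B,C} on symbol 1: members go to different blocks, giving {B} and {C}.
Stable partition: {A,D} | {B} | {C} — 3 equivalence classes.

3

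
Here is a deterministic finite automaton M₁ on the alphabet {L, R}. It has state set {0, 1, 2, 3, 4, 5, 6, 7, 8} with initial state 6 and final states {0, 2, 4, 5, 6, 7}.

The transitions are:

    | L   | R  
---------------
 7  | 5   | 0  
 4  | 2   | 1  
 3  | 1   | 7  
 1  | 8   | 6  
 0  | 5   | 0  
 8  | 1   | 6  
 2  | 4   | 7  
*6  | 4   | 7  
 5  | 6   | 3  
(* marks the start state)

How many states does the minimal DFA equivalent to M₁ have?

P0 = {0,2,4,5,6,7} | {1,3,8}.
Split {0,2,4,5,6,7} by δ(·,R) → {0,2,6,7} and {4,5}.
No further refinement is possible. Final partition (3 blocks): {0,2,6,7} | {1,3,8} | {4,5}.

3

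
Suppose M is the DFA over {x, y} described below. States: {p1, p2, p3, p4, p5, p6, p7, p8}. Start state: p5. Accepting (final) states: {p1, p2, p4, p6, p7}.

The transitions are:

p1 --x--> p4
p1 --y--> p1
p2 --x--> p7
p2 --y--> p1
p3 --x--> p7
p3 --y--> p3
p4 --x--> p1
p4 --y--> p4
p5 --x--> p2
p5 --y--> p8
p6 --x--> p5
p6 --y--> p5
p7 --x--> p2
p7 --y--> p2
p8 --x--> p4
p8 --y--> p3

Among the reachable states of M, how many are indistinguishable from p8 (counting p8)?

First remove the unreachable states {p6}; 7 states remain.
P0 = {p1,p2,p4,p7} | {p3,p5,p8}.
No further refinement is possible. Final partition (2 blocks): {p1,p2,p4,p7} | {p3,p5,p8}.
The equivalence class containing p8 is {p3,p5,p8}, of size 3.

3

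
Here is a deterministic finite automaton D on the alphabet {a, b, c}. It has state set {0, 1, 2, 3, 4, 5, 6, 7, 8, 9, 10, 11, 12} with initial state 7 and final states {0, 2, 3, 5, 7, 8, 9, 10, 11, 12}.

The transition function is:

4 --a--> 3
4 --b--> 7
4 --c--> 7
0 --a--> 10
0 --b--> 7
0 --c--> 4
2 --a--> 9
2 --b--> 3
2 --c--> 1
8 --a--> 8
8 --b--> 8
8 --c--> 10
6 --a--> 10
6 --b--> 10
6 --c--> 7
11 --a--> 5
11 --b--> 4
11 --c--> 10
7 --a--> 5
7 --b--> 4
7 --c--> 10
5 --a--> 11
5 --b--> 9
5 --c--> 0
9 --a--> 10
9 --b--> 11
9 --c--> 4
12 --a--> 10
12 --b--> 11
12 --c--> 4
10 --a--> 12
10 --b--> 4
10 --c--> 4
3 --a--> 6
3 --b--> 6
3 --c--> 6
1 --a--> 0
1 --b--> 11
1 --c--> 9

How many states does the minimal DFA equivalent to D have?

First remove the unreachable states {1,2,8}; 10 states remain.
Initial partition by acceptance: {0,3,5,7,9,10,11,12} | {4,6}.
Refine {0,3,5,7,9,10,11,12} on symbol a: members go to different blocks, giving {0,5,7,9,10,11,12} and {3}.
Split {0,5,7,9,10,11,12} by δ(·,b) → {0,5,9,12} and {7,10,11}.
Split {0,5,9,12} by δ(·,b) → {0,9,12} and {5}.
On input a, block {4,6} splits into {4} and {6}.
On input a, block {7,10,11} splits into {7,11} and {10}.
No further refinement is possible. Final partition (7 blocks): {0,9,12} | {4} | {3} | {7,11} | {5} | {6} | {10}.

7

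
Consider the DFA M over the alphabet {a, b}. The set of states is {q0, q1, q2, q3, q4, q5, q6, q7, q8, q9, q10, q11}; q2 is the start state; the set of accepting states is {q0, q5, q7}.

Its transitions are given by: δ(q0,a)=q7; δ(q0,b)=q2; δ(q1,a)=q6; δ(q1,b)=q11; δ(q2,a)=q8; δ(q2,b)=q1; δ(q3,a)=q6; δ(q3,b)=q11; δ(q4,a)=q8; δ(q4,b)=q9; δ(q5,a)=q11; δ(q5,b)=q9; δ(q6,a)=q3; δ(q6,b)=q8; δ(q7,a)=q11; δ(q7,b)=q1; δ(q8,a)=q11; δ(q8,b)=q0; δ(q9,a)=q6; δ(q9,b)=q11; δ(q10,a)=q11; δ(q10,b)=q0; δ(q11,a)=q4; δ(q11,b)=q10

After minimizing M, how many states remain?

Reachable states from the start: {q0,q1,q2,q3,q4,q6,q7,q8,q9,q10,q11}. Unreachable: {q5} — drop them.
Initial partition by acceptance: {q0,q7} | {q1,q2,q3,q4,q6,q8,q9,q10,q11}.
Split {q0,q7} by δ(·,a) → {q0} and {q7}.
Split {q1,q2,q3,q4,q6,q8,q9,q10,q11} by δ(·,b) → {q1,q2,q3,q4,q6,q9,q11} and {q8,q10}.
On input a, block {q1,q2,q3,q4,q6,q9,q11} splits into {q1,q3,q6,q9,q11} and {q2,q4}.
Refine {q1,q3,q6,q9,q11} on symbol a: members go to different blocks, giving {q1,q3,q6,q9} and {q11}.
On input b, block {q1,q3,q6,q9} splits into {q1,q3,q9} and {q6}.
Stable partition: {q0} | {q1,q3,q9} | {q7} | {q8,q10} | {q2,q4} | {q11} | {q6} — 7 equivalence classes.

7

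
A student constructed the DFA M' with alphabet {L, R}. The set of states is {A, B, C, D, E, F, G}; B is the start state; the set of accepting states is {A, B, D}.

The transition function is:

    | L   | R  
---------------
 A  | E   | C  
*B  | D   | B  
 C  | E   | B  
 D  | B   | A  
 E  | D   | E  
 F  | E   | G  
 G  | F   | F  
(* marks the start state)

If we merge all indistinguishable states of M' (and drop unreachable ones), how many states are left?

States {F,G} cannot be reached from the start state, so discard them.
P0 = {A,B,D} | {C,E}.
Refine {A,B,D} on symbol L: members go to different blocks, giving {B,D} and {A}.
Refine {B,D} on symbol R: members go to different blocks, giving {B} and {D}.
Split {C,E} by δ(·,L) → {C} and {E}.
Stable partition: {B} | {C} | {A} | {D} | {E} — 5 equivalence classes.

5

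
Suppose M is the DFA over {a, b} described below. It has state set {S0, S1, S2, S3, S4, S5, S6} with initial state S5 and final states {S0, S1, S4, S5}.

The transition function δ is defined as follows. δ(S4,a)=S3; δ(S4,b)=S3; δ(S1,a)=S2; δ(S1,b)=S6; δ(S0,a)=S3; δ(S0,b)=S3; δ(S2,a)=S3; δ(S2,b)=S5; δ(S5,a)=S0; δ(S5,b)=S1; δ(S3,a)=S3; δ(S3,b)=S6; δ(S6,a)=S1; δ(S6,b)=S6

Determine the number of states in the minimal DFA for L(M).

States {S4} cannot be reached from the start state, so discard them.
Start with accepting vs non-accepting: {S0,S1,S5} | {S2,S3,S6}.
Split {S0,S1,S5} by δ(·,a) → {S0,S1} and {S5}.
On input a, block {S2,S3,S6} splits into {S2,S3} and {S6}.
On input b, block {S0,S1} splits into {S0} and {S1}.
On input b, block {S2,S3} splits into {S2} and {S3}.
Stable partition: {S0} | {S2} | {S5} | {S6} | {S1} | {S3} — 6 equivalence classes.

6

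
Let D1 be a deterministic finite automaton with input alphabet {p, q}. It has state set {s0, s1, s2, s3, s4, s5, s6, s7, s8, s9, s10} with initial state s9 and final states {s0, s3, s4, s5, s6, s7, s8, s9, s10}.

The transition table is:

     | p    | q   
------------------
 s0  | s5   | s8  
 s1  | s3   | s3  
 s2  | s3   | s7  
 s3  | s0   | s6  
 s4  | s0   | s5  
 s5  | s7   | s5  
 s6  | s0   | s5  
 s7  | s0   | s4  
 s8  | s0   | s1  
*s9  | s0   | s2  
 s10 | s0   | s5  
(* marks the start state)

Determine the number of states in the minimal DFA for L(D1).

Reachable states from the start: {s0,s1,s2,s3,s4,s5,s6,s7,s8,s9}. Unreachable: {s10} — drop them.
Start with accepting vs non-accepting: {s0,s3,s4,s5,s6,s7,s8,s9} | {s1,s2}.
Refine {s0,s3,s4,s5,s6,s7,s8,s9} on symbol q: members go to different blocks, giving {s0,s3,s4,s5,s6,s7} and {s8,s9}.
Refine {s0,s3,s4,s5,s6,s7} on symbol q: members go to different blocks, giving {s3,s4,s5,s6,s7} and {s0}.
On input p, block {s3,s4,s5,s6,s7} splits into {s3,s4,s6,s7} and {s5}.
Split {s3,s4,s6,s7} by δ(·,q) → {s3,s7} and {s4,s6}.
No further refinement is possible. Final partition (6 blocks): {s3,s7} | {s1,s2} | {s8,s9} | {s0} | {s5} | {s4,s6}.

6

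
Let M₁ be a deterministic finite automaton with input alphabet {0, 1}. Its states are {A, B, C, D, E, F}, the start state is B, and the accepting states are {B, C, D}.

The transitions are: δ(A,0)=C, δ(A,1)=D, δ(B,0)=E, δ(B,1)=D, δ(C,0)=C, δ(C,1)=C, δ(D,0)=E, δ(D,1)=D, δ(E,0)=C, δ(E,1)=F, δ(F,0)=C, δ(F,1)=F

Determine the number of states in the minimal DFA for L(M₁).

3

First remove the unreachable states {A}; 5 states remain.
Start with accepting vs non-accepting: {B,C,D} | {E,F}.
Refine {B,C,D} on symbol 0: members go to different blocks, giving {B,D} and {C}.
The partition is now stable with 3 blocks: {B,D} | {E,F} | {C}.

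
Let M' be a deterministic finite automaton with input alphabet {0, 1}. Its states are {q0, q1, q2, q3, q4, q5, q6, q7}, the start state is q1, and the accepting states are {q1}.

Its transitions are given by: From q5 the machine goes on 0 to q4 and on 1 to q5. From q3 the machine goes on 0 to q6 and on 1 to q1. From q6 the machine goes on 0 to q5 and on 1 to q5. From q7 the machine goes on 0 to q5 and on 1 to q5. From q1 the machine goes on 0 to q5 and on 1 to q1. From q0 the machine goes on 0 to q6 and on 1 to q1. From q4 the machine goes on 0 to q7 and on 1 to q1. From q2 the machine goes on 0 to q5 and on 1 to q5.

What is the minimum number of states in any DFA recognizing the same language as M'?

States {q0,q2,q3,q6} cannot be reached from the start state, so discard them.
Start with accepting vs non-accepting: {q1} | {q4,q5,q7}.
Split {q4,q5,q7} by δ(·,1) → {q5,q7} and {q4}.
Split {q5,q7} by δ(·,0) → {q5} and {q7}.
The partition is now stable with 4 blocks: {q1} | {q5} | {q4} | {q7}.

4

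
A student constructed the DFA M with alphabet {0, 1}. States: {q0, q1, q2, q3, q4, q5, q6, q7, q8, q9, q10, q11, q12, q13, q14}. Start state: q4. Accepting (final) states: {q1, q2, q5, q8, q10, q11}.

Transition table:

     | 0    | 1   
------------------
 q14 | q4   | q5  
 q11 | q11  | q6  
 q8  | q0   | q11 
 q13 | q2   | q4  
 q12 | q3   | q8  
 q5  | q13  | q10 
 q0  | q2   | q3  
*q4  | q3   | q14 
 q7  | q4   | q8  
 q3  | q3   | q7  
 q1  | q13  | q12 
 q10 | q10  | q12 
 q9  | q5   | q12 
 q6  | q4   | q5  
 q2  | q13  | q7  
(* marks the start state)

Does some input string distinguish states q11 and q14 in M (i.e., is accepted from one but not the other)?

Reachable states from the start: {q0,q2,q3,q4,q5,q6,q7,q8,q10,q11,q12,q13,q14}. Unreachable: {q1,q9} — drop them.
Start with accepting vs non-accepting: {q2,q5,q8,q10,q11} | {q0,q3,q4,q6,q7,q12,q13,q14}.
Refine {q2,q5,q8,q10,q11} on symbol 0: members go to different blocks, giving {q2,q5,q8} and {q10,q11}.
On input 1, block {q2,q5,q8} splits into {q5,q8} and {q2}.
Refine {q0,q3,q4,q6,q7,q12,q13,q14} on symbol 0: members go to different blocks, giving {q3,q4,q6,q7,q12,q14} and {q0,q13}.
Split {q3,q4,q6,q7,q12,q14} by δ(·,1) → {q6,q7,q12,q14} and {q3,q4}.
No further refinement is possible. Final partition (6 blocks): {q5,q8} | {q6,q7,q12,q14} | {q10,q11} | {q2} | {q0,q13} | {q3,q4}.
q11 and q14 end up in different blocks, so they are distinguishable. For instance, the string 'ε' is accepted from only q11.

Yes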